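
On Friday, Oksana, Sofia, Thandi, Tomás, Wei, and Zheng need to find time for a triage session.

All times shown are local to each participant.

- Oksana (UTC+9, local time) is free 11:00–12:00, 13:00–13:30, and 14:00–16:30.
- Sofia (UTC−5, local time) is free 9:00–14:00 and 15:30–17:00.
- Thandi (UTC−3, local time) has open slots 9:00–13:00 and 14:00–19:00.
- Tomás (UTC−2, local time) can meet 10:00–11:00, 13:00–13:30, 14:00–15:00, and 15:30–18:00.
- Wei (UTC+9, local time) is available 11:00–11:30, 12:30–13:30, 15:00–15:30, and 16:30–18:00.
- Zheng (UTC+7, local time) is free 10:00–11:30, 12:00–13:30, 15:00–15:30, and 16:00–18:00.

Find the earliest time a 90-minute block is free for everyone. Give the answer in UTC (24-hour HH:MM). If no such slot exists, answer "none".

Oksana → UTC: 02:00–03:00, 04:00–04:30, 05:00–07:30.
Sofia → UTC: 14:00–19:00, 20:30–22:00.
Thandi → UTC: 12:00–16:00, 17:00–22:00.
Tomás → UTC: 12:00–13:00, 15:00–15:30, 16:00–17:00, 17:30–20:00.
Wei → UTC: 02:00–02:30, 03:30–04:30, 06:00–06:30, 07:30–09:00.
Zheng → UTC: 03:00–04:30, 05:00–06:30, 08:00–08:30, 09:00–11:00.
Oksana ∩ Sofia: (none).
Oksana ∩ Sofia ∩ Thandi: (none).
Oksana ∩ Sofia ∩ Thandi ∩ Tomás: (none).
Oksana ∩ Sofia ∩ Thandi ∩ Tomás ∩ Wei: (none).
Oksana ∩ Sofia ∩ Thandi ∩ Tomás ∩ Wei ∩ Zheng: (none).
Windows ≥ 90 min: (none).

none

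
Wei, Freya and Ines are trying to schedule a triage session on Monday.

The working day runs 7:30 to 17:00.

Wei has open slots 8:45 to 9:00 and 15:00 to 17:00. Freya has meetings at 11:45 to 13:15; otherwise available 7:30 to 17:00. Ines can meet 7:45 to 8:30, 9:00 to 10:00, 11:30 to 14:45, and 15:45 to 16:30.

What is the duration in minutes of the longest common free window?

Freya free within 07:30–17:00: 07:30–11:45, 13:15–17:00.
Wei ∩ Freya: 08:45–09:00, 15:00–17:00.
Wei ∩ Freya ∩ Ines: 15:45–16:30.
Single common window of 45 minutes.

45 minutes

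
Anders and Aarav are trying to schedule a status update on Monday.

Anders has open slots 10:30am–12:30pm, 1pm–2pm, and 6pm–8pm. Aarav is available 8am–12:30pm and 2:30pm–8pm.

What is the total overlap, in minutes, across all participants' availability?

Anders ∩ Aarav: 10:30–12:30, 18:00–20:00.
Total common minutes: 120 + 120 = 240.

240 minutes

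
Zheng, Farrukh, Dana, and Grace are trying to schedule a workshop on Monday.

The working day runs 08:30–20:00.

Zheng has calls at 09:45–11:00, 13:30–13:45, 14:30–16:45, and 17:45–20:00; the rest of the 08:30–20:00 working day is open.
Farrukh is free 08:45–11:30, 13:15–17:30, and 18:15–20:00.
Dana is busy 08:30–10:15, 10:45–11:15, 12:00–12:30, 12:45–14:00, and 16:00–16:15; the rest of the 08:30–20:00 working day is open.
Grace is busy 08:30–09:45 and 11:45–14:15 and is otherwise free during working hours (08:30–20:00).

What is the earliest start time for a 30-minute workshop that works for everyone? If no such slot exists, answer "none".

Zheng free within 08:30–20:00: 08:30–09:45, 11:00–13:30, 13:45–14:30, 16:45–17:45.
Dana free within 08:30–20:00: 10:15–10:45, 11:15–12:00, 12:30–12:45, 14:00–16:00, 16:15–20:00.
Grace free within 08:30–20:00: 09:45–11:45, 14:15–20:00.
Zheng ∩ Farrukh: 08:45–09:45, 11:00–11:30, 13:15–13:30, 13:45–14:30, 16:45–17:30.
Zheng ∩ Farrukh ∩ Dana: 11:15–11:30, 14:00–14:30, 16:45–17:30.
Zheng ∩ Farrukh ∩ Dana ∩ Grace: 11:15–11:30, 14:15–14:30, 16:45–17:30.
Windows ≥ 30 min: 16:45–17:30.
Earliest such window starts at 16:45.

16:45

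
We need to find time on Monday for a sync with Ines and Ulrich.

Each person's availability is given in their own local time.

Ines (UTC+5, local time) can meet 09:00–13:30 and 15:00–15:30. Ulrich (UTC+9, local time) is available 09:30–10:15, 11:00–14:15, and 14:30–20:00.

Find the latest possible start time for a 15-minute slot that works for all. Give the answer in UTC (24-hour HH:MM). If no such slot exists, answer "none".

10:15

Ines → UTC: 04:00–08:30, 10:00–10:30.
Ulrich → UTC: 00:30–01:15, 02:00–05:15, 05:30–11:00.
Ines ∩ Ulrich: 04:00–05:15, 05:30–08:30, 10:00–10:30.
Windows ≥ 15 min: 04:00–05:15, 05:30–08:30, 10:00–10:30.
Latest start in the last window 10:00–10:30 is 10:30 − 15 min = 10:15.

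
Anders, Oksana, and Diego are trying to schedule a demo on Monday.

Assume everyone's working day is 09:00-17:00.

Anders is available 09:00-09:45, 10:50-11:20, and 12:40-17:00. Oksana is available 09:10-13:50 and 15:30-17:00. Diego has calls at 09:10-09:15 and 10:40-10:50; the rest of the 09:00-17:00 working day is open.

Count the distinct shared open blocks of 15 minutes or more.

4

Diego free within 09:00–17:00: 09:00–09:10, 09:15–10:40, 10:50–17:00.
Anders ∩ Oksana: 09:10–09:45, 10:50–11:20, 12:40–13:50, 15:30–17:00.
Anders ∩ Oksana ∩ Diego: 09:15–09:45, 10:50–11:20, 12:40–13:50, 15:30–17:00.
Windows ≥ 15 min: 09:15–09:45, 10:50–11:20, 12:40–13:50, 15:30–17:00.
That's 4 windows.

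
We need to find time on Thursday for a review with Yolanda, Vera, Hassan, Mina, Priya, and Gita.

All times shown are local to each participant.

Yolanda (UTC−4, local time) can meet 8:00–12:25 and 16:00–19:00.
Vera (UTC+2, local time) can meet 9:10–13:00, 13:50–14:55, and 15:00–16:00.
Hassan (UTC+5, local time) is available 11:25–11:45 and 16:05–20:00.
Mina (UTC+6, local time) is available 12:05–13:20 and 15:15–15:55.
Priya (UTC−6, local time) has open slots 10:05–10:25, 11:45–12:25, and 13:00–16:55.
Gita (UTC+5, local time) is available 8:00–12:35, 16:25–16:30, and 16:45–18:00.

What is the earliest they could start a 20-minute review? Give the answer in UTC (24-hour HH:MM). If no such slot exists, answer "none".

none

Yolanda → UTC: 12:00–16:25, 20:00–23:00.
Vera → UTC: 07:10–11:00, 11:50–12:55, 13:00–14:00.
Hassan → UTC: 06:25–06:45, 11:05–15:00.
Mina → UTC: 06:05–07:20, 09:15–09:55.
Priya → UTC: 16:05–16:25, 17:45–18:25, 19:00–22:55.
Gita → UTC: 03:00–07:35, 11:25–11:30, 11:45–13:00.
Yolanda ∩ Vera: 12:00–12:55, 13:00–14:00.
Yolanda ∩ Vera ∩ Hassan: 12:00–12:55, 13:00–14:00.
Yolanda ∩ Vera ∩ Hassan ∩ Mina: (none).
Yolanda ∩ Vera ∩ Hassan ∩ Mina ∩ Priya: (none).
Yolanda ∩ Vera ∩ Hassan ∩ Mina ∩ Priya ∩ Gita: (none).
Windows ≥ 20 min: (none).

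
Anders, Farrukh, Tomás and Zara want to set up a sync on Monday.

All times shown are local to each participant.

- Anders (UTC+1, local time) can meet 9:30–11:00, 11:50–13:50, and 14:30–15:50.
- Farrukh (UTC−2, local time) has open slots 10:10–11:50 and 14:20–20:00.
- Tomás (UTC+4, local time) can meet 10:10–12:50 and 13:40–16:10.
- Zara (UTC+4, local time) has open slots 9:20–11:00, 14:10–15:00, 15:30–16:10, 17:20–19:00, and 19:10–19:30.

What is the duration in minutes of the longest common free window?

Anders → UTC: 08:30–10:00, 10:50–12:50, 13:30–14:50.
Farrukh → UTC: 12:10–13:50, 16:20–22:00.
Tomás → UTC: 06:10–08:50, 09:40–12:10.
Zara → UTC: 05:20–07:00, 10:10–11:00, 11:30–12:10, 13:20–15:00, 15:10–15:30.
Anders ∩ Farrukh: 12:10–12:50, 13:30–13:50.
Anders ∩ Farrukh ∩ Tomás: (none).
Anders ∩ Farrukh ∩ Tomás ∩ Zara: (none).
No common window.

0 minutes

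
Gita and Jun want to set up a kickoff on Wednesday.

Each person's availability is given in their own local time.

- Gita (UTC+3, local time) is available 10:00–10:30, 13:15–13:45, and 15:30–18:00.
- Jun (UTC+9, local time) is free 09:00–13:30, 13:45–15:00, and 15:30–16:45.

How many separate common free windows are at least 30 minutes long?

1

Gita → UTC: 07:00–07:30, 10:15–10:45, 12:30–15:00.
Jun → UTC: 00:00–04:30, 04:45–06:00, 06:30–07:45.
Gita ∩ Jun: 07:00–07:30.
Windows ≥ 30 min: 07:00–07:30.
That's 1 window.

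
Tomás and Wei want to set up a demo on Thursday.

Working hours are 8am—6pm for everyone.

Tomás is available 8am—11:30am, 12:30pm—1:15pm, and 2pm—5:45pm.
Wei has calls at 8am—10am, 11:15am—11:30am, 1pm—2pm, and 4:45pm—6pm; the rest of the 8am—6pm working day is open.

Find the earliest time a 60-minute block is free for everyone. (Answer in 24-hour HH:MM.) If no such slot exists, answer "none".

Wei free within 08:00–18:00: 10:00–11:15, 11:30–13:00, 14:00–16:45.
Tomás ∩ Wei: 10:00–11:15, 12:30–13:00, 14:00–16:45.
Windows ≥ 60 min: 10:00–11:15, 14:00–16:45.
Earliest such window starts at 10:00.

10:00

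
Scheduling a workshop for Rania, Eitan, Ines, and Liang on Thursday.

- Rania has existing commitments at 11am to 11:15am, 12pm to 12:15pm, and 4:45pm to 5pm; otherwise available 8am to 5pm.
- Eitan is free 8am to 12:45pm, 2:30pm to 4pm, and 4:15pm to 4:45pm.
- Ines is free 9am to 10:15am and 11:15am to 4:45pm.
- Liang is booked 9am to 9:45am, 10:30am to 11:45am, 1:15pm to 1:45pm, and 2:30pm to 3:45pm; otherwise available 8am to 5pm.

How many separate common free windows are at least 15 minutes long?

5

Rania free within 08:00–17:00: 08:00–11:00, 11:15–12:00, 12:15–16:45.
Liang free within 08:00–17:00: 08:00–09:00, 09:45–10:30, 11:45–13:15, 13:45–14:30, 15:45–17:00.
Rania ∩ Eitan: 08:00–11:00, 11:15–12:00, 12:15–12:45, 14:30–16:00, 16:15–16:45.
Rania ∩ Eitan ∩ Ines: 09:00–10:15, 11:15–12:00, 12:15–12:45, 14:30–16:00, 16:15–16:45.
Rania ∩ Eitan ∩ Ines ∩ Liang: 09:45–10:15, 11:45–12:00, 12:15–12:45, 15:45–16:00, 16:15–16:45.
Windows ≥ 15 min: 09:45–10:15, 11:45–12:00, 12:15–12:45, 15:45–16:00, 16:15–16:45.
That's 5 windows.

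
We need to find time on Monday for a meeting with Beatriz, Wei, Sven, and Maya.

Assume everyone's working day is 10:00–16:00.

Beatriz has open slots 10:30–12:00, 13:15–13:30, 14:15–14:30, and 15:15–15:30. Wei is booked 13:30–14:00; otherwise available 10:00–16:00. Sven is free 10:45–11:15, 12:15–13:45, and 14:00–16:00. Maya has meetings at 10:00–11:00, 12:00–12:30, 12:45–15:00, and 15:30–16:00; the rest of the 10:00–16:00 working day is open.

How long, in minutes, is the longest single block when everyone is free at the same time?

Wei free within 10:00–16:00: 10:00–13:30, 14:00–16:00.
Maya free within 10:00–16:00: 11:00–12:00, 12:30–12:45, 15:00–15:30.
Beatriz ∩ Wei: 10:30–12:00, 13:15–13:30, 14:15–14:30, 15:15–15:30.
Beatriz ∩ Wei ∩ Sven: 10:45–11:15, 13:15–13:30, 14:15–14:30, 15:15–15:30.
Beatriz ∩ Wei ∩ Sven ∩ Maya: 11:00–11:15, 15:15–15:30.
Common window lengths: 15, 15 min; longest is 15.

15 minutes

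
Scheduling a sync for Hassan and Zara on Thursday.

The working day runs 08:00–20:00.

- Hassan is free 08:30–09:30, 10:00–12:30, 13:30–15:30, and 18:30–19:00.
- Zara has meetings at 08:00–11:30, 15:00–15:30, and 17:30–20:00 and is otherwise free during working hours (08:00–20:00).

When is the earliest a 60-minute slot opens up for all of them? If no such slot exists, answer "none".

Zara free within 08:00–20:00: 11:30–15:00, 15:30–17:30.
Hassan ∩ Zara: 11:30–12:30, 13:30–15:00.
Windows ≥ 60 min: 11:30–12:30, 13:30–15:00.
Earliest such window starts at 11:30.

11:30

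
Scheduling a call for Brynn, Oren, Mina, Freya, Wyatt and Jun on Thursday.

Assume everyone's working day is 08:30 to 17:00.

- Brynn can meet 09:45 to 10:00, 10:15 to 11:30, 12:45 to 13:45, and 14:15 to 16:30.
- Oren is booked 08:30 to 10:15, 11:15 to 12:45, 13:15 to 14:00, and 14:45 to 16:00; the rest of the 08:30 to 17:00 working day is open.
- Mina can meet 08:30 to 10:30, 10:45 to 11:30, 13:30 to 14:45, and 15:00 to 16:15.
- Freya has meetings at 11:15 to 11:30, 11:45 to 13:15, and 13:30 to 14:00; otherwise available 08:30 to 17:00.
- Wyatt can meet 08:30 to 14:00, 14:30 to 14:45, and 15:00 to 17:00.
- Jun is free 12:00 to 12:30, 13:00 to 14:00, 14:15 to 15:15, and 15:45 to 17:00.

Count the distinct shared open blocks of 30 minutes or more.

Oren free within 08:30–17:00: 10:15–11:15, 12:45–13:15, 14:00–14:45, 16:00–17:00.
Freya free within 08:30–17:00: 08:30–11:15, 11:30–11:45, 13:15–13:30, 14:00–17:00.
Brynn ∩ Oren: 10:15–11:15, 12:45–13:15, 14:15–14:45, 16:00–16:30.
Brynn ∩ Oren ∩ Mina: 10:15–10:30, 10:45–11:15, 14:15–14:45, 16:00–16:15.
Brynn ∩ Oren ∩ Mina ∩ Freya: 10:15–10:30, 10:45–11:15, 14:15–14:45, 16:00–16:15.
Brynn ∩ Oren ∩ Mina ∩ Freya ∩ Wyatt: 10:15–10:30, 10:45–11:15, 14:30–14:45, 16:00–16:15.
Brynn ∩ Oren ∩ Mina ∩ Freya ∩ Wyatt ∩ Jun: 14:30–14:45, 16:00–16:15.
Windows ≥ 30 min: (none).
That's 0 windows.

0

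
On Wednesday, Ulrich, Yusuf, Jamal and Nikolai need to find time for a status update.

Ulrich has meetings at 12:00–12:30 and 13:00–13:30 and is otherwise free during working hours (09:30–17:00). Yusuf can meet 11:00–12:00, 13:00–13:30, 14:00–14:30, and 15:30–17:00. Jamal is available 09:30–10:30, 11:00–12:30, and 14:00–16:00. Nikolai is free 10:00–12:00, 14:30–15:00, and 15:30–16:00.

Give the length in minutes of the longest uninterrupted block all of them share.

60 minutes

Ulrich free within 09:30–17:00: 09:30–12:00, 12:30–13:00, 13:30–17:00.
Ulrich ∩ Yusuf: 11:00–12:00, 14:00–14:30, 15:30–17:00.
Ulrich ∩ Yusuf ∩ Jamal: 11:00–12:00, 14:00–14:30, 15:30–16:00.
Ulrich ∩ Yusuf ∩ Jamal ∩ Nikolai: 11:00–12:00, 15:30–16:00.
Common window lengths: 60, 30 min; longest is 60.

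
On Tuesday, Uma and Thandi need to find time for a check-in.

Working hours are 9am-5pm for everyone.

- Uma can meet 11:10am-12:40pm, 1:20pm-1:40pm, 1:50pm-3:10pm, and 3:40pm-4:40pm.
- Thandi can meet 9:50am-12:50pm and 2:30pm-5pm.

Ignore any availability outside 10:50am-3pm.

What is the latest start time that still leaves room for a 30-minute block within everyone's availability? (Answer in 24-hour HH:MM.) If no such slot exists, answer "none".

Uma ∩ Thandi: 11:10–12:40, 14:30–15:10, 15:40–16:40.
Restricted to 10:50–15:00: 11:10–12:40, 14:30–15:00.
Windows ≥ 30 min: 11:10–12:40, 14:30–15:00.
Latest start in the last window 14:30–15:00 is 15:00 − 30 min = 14:30.

14:30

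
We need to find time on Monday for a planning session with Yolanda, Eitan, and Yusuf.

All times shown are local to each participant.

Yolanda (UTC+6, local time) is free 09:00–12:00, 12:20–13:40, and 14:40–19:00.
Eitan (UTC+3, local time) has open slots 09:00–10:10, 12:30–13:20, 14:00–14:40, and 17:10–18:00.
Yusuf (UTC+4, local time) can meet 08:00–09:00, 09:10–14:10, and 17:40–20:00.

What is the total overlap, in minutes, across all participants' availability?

Yolanda → UTC: 03:00–06:00, 06:20–07:40, 08:40–13:00.
Eitan → UTC: 06:00–07:10, 09:30–10:20, 11:00–11:40, 14:10–15:00.
Yusuf → UTC: 04:00–05:00, 05:10–10:10, 13:40–16:00.
Yolanda ∩ Eitan: 06:20–07:10, 09:30–10:20, 11:00–11:40.
Yolanda ∩ Eitan ∩ Yusuf: 06:20–07:10, 09:30–10:10.
Total common minutes: 50 + 40 = 90.

90 minutes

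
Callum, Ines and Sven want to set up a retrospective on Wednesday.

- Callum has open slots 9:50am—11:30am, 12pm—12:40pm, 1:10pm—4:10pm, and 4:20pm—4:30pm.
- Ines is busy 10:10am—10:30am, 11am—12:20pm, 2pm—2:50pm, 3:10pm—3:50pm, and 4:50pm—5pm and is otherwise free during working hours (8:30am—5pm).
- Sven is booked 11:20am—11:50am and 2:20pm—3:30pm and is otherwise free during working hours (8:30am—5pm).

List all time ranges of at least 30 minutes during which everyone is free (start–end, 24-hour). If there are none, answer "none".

Ines free within 08:30–17:00: 08:30–10:10, 10:30–11:00, 12:20–14:00, 14:50–15:10, 15:50–16:50.
Sven free within 08:30–17:00: 08:30–11:20, 11:50–14:20, 15:30–17:00.
Callum ∩ Ines: 09:50–10:10, 10:30–11:00, 12:20–12:40, 13:10–14:00, 14:50–15:10, 15:50–16:10, 16:20–16:30.
Callum ∩ Ines ∩ Sven: 09:50–10:10, 10:30–11:00, 12:20–12:40, 13:10–14:00, 15:50–16:10, 16:20–16:30.
Windows ≥ 30 min: 10:30–11:00, 13:10–14:00.

10:30–11:00, 13:10–14:00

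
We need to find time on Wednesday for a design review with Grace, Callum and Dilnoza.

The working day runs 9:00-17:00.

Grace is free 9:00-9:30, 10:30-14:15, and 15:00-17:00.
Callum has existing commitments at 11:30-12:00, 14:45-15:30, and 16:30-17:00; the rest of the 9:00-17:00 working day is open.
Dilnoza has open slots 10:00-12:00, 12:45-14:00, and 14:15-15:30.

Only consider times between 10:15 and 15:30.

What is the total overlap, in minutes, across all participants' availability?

Callum free within 09:00–17:00: 09:00–11:30, 12:00–14:45, 15:30–16:30.
Grace ∩ Callum: 09:00–09:30, 10:30–11:30, 12:00–14:15, 15:30–16:30.
Grace ∩ Callum ∩ Dilnoza: 10:30–11:30, 12:45–14:00.
Restricted to 10:15–15:30: 10:30–11:30, 12:45–14:00.
Total common minutes: 60 + 75 = 135.

135 minutes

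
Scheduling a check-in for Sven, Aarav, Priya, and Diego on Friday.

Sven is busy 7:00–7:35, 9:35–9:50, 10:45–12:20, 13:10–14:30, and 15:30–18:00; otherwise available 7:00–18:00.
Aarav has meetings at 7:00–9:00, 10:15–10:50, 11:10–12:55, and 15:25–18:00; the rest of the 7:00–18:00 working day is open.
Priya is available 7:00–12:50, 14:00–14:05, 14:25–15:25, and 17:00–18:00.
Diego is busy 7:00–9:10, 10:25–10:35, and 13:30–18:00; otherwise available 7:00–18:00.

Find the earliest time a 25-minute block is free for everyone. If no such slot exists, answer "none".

09:10

Sven free within 07:00–18:00: 07:35–09:35, 09:50–10:45, 12:20–13:10, 14:30–15:30.
Aarav free within 07:00–18:00: 09:00–10:15, 10:50–11:10, 12:55–15:25.
Diego free within 07:00–18:00: 09:10–10:25, 10:35–13:30.
Sven ∩ Aarav: 09:00–09:35, 09:50–10:15, 12:55–13:10, 14:30–15:25.
Sven ∩ Aarav ∩ Priya: 09:00–09:35, 09:50–10:15, 14:30–15:25.
Sven ∩ Aarav ∩ Priya ∩ Diego: 09:10–09:35, 09:50–10:15.
Windows ≥ 25 min: 09:10–09:35, 09:50–10:15.
Earliest such window starts at 09:10.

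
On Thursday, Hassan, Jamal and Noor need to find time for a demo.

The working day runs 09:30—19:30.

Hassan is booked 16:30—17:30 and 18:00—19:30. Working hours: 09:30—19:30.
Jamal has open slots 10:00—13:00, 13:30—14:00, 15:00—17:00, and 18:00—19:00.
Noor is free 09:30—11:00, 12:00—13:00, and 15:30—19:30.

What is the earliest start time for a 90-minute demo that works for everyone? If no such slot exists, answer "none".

none

Hassan free within 09:30–19:30: 09:30–16:30, 17:30–18:00.
Hassan ∩ Jamal: 10:00–13:00, 13:30–14:00, 15:00–16:30.
Hassan ∩ Jamal ∩ Noor: 10:00–11:00, 12:00–13:00, 15:30–16:30.
Windows ≥ 90 min: (none).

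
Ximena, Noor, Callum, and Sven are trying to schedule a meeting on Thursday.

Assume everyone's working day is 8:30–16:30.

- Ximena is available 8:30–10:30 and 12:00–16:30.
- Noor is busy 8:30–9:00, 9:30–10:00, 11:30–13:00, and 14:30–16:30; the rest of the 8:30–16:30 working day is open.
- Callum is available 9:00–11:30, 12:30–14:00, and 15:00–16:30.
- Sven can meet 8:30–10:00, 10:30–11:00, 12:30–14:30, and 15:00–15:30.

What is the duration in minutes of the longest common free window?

Noor free within 08:30–16:30: 09:00–09:30, 10:00–11:30, 13:00–14:30.
Ximena ∩ Noor: 09:00–09:30, 10:00–10:30, 13:00–14:30.
Ximena ∩ Noor ∩ Callum: 09:00–09:30, 10:00–10:30, 13:00–14:00.
Ximena ∩ Noor ∩ Callum ∩ Sven: 09:00–09:30, 13:00–14:00.
Common window lengths: 30, 60 min; longest is 60.

60 minutes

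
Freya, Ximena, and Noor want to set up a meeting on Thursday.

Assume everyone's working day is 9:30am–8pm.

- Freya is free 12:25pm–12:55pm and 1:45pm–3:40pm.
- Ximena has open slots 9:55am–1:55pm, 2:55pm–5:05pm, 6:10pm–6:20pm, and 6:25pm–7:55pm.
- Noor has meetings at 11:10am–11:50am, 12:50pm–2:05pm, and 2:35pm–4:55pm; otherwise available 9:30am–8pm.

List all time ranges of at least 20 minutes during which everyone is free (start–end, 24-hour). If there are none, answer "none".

12:25–12:50

Noor free within 09:30–20:00: 09:30–11:10, 11:50–12:50, 14:05–14:35, 16:55–20:00.
Freya ∩ Ximena: 12:25–12:55, 13:45–13:55, 14:55–15:40.
Freya ∩ Ximena ∩ Noor: 12:25–12:50.
Windows ≥ 20 min: 12:25–12:50.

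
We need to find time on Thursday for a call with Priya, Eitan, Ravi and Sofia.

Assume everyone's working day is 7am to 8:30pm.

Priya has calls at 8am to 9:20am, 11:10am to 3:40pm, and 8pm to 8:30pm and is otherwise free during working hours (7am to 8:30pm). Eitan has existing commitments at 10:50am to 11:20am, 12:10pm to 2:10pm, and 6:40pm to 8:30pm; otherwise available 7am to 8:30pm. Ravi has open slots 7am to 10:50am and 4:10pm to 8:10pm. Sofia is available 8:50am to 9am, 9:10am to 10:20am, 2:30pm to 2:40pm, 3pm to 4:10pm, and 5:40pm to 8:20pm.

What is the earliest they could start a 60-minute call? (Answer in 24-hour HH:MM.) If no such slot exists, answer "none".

Priya free within 07:00–20:30: 07:00–08:00, 09:20–11:10, 15:40–20:00.
Eitan free within 07:00–20:30: 07:00–10:50, 11:20–12:10, 14:10–18:40.
Priya ∩ Eitan: 07:00–08:00, 09:20–10:50, 15:40–18:40.
Priya ∩ Eitan ∩ Ravi: 07:00–08:00, 09:20–10:50, 16:10–18:40.
Priya ∩ Eitan ∩ Ravi ∩ Sofia: 09:20–10:20, 17:40–18:40.
Windows ≥ 60 min: 09:20–10:20, 17:40–18:40.
Earliest such window starts at 09:20.

09:20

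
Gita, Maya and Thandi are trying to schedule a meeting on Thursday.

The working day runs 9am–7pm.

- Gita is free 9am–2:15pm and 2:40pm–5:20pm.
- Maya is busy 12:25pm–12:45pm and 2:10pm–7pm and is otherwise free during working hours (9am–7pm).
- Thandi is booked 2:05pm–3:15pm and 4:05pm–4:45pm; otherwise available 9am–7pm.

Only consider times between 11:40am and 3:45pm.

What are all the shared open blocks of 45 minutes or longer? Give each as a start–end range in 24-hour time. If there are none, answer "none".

11:40–12:25, 12:45–14:05

Maya free within 09:00–19:00: 09:00–12:25, 12:45–14:10.
Thandi free within 09:00–19:00: 09:00–14:05, 15:15–16:05, 16:45–19:00.
Gita ∩ Maya: 09:00–12:25, 12:45–14:10.
Gita ∩ Maya ∩ Thandi: 09:00–12:25, 12:45–14:05.
Restricted to 11:40–15:45: 11:40–12:25, 12:45–14:05.
Windows ≥ 45 min: 11:40–12:25, 12:45–14:05.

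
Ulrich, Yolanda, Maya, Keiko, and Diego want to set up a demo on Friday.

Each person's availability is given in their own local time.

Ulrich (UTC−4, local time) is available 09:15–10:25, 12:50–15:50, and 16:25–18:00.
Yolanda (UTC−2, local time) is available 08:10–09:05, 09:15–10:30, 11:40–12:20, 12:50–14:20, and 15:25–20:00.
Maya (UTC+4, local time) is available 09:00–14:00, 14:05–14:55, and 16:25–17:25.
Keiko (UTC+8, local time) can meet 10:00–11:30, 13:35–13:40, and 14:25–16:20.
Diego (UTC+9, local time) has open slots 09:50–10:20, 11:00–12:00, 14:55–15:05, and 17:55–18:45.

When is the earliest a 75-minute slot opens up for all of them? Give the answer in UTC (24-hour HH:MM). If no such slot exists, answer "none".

none

Ulrich → UTC: 13:15–14:25, 16:50–19:50, 20:25–22:00.
Yolanda → UTC: 10:10–11:05, 11:15–12:30, 13:40–14:20, 14:50–16:20, 17:25–22:00.
Maya → UTC: 05:00–10:00, 10:05–10:55, 12:25–13:25.
Keiko → UTC: 02:00–03:30, 05:35–05:40, 06:25–08:20.
Diego → UTC: 00:50–01:20, 02:00–03:00, 05:55–06:05, 08:55–09:45.
Ulrich ∩ Yolanda: 13:40–14:20, 17:25–19:50, 20:25–22:00.
Ulrich ∩ Yolanda ∩ Maya: (none).
Ulrich ∩ Yolanda ∩ Maya ∩ Keiko: (none).
Ulrich ∩ Yolanda ∩ Maya ∩ Keiko ∩ Diego: (none).
Windows ≥ 75 min: (none).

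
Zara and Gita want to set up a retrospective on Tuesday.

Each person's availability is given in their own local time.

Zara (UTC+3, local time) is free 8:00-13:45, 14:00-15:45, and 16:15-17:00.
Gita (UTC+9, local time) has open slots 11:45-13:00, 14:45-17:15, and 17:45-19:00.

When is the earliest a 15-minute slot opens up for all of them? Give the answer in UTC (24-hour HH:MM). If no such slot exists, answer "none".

Zara → UTC: 05:00–10:45, 11:00–12:45, 13:15–14:00.
Gita → UTC: 02:45–04:00, 05:45–08:15, 08:45–10:00.
Zara ∩ Gita: 05:45–08:15, 08:45–10:00.
Windows ≥ 15 min: 05:45–08:15, 08:45–10:00.
Earliest such window starts at 05:45.

05:45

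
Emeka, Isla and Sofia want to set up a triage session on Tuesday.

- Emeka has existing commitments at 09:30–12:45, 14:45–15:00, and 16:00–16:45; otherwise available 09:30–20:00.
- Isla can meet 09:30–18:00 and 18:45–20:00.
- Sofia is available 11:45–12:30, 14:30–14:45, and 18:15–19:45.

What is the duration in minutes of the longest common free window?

60 minutes

Emeka free within 09:30–20:00: 12:45–14:45, 15:00–16:00, 16:45–20:00.
Emeka ∩ Isla: 12:45–14:45, 15:00–16:00, 16:45–18:00, 18:45–20:00.
Emeka ∩ Isla ∩ Sofia: 14:30–14:45, 18:45–19:45.
Common window lengths: 15, 60 min; longest is 60.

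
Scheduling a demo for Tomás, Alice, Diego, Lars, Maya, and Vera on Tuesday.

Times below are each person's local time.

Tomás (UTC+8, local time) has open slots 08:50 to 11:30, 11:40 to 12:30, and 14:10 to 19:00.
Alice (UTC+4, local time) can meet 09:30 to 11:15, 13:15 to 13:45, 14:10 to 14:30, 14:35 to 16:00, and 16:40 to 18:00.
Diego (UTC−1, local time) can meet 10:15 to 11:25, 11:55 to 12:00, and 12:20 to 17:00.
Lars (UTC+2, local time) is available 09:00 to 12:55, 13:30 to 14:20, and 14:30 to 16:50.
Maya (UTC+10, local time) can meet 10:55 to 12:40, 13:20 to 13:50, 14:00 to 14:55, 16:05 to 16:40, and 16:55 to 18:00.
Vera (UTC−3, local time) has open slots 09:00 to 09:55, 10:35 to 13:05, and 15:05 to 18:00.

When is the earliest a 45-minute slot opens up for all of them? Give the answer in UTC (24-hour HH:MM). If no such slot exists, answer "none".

none

Tomás → UTC: 00:50–03:30, 03:40–04:30, 06:10–11:00.
Alice → UTC: 05:30–07:15, 09:15–09:45, 10:10–10:30, 10:35–12:00, 12:40–14:00.
Diego → UTC: 11:15–12:25, 12:55–13:00, 13:20–18:00.
Lars → UTC: 07:00–10:55, 11:30–12:20, 12:30–14:50.
Maya → UTC: 00:55–02:40, 03:20–03:50, 04:00–04:55, 06:05–06:40, 06:55–08:00.
Vera → UTC: 12:00–12:55, 13:35–16:05, 18:05–21:00.
Tomás ∩ Alice: 06:10–07:15, 09:15–09:45, 10:10–10:30, 10:35–11:00.
Tomás ∩ Alice ∩ Diego: (none).
Tomás ∩ Alice ∩ Diego ∩ Lars: (none).
Tomás ∩ Alice ∩ Diego ∩ Lars ∩ Maya: (none).
Tomás ∩ Alice ∩ Diego ∩ Lars ∩ Maya ∩ Vera: (none).
Windows ≥ 45 min: (none).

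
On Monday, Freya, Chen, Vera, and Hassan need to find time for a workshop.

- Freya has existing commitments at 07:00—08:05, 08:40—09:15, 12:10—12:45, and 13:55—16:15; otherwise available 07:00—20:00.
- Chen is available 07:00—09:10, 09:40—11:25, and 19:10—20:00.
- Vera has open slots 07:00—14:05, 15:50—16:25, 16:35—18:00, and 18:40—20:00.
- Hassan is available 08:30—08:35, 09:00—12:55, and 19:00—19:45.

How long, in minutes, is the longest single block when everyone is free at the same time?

105 minutes

Freya free within 07:00–20:00: 08:05–08:40, 09:15–12:10, 12:45–13:55, 16:15–20:00.
Freya ∩ Chen: 08:05–08:40, 09:40–11:25, 19:10–20:00.
Freya ∩ Chen ∩ Vera: 08:05–08:40, 09:40–11:25, 19:10–20:00.
Freya ∩ Chen ∩ Vera ∩ Hassan: 08:30–08:35, 09:40–11:25, 19:10–19:45.
Common window lengths: 5, 105, 35 min; longest is 105.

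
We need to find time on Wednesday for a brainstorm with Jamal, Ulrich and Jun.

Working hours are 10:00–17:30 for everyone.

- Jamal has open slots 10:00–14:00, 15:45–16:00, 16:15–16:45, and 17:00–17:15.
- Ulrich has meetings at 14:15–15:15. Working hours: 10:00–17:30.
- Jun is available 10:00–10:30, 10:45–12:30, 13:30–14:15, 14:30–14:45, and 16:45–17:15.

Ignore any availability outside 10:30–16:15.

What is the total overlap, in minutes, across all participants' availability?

Ulrich free within 10:00–17:30: 10:00–14:15, 15:15–17:30.
Jamal ∩ Ulrich: 10:00–14:00, 15:45–16:00, 16:15–16:45, 17:00–17:15.
Jamal ∩ Ulrich ∩ Jun: 10:00–10:30, 10:45–12:30, 13:30–14:00, 17:00–17:15.
Restricted to 10:30–16:15: 10:45–12:30, 13:30–14:00.
Total common minutes: 105 + 30 = 135.

135 minutes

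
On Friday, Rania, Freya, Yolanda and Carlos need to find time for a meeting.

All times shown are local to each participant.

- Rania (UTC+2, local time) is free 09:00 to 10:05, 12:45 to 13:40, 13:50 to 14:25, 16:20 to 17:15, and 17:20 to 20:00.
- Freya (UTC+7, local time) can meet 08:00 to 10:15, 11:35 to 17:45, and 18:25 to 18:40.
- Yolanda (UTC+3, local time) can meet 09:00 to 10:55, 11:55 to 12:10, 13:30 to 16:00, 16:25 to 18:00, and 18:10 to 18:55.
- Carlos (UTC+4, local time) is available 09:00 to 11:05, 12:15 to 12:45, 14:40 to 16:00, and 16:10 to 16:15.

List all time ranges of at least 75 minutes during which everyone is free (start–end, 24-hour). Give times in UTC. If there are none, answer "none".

Rania → UTC: 07:00–08:05, 10:45–11:40, 11:50–12:25, 14:20–15:15, 15:20–18:00.
Freya → UTC: 01:00–03:15, 04:35–10:45, 11:25–11:40.
Yolanda → UTC: 06:00–07:55, 08:55–09:10, 10:30–13:00, 13:25–15:00, 15:10–15:55.
Carlos → UTC: 05:00–07:05, 08:15–08:45, 10:40–12:00, 12:10–12:15.
Rania ∩ Freya: 07:00–08:05, 11:25–11:40.
Rania ∩ Freya ∩ Yolanda: 07:00–07:55, 11:25–11:40.
Rania ∩ Freya ∩ Yolanda ∩ Carlos: 07:00–07:05, 11:25–11:40.
Windows ≥ 75 min: (none).

none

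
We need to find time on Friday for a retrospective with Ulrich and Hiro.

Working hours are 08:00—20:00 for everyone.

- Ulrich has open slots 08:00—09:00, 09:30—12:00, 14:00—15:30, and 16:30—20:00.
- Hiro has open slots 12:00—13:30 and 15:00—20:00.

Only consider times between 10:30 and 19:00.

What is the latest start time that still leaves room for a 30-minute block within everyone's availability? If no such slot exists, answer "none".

Ulrich ∩ Hiro: 15:00–15:30, 16:30–20:00.
Restricted to 10:30–19:00: 15:00–15:30, 16:30–19:00.
Windows ≥ 30 min: 15:00–15:30, 16:30–19:00.
Latest start in the last window 16:30–19:00 is 19:00 − 30 min = 18:30.

18:30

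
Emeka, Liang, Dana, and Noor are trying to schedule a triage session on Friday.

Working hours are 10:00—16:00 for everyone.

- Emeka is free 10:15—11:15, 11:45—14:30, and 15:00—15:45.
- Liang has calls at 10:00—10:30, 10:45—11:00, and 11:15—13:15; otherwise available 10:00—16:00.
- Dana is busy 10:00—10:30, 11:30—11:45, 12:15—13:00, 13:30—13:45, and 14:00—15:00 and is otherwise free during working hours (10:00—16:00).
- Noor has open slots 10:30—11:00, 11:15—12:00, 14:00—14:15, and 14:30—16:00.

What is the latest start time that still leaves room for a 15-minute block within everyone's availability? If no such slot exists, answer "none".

15:30

Liang free within 10:00–16:00: 10:30–10:45, 11:00–11:15, 13:15–16:00.
Dana free within 10:00–16:00: 10:30–11:30, 11:45–12:15, 13:00–13:30, 13:45–14:00, 15:00–16:00.
Emeka ∩ Liang: 10:30–10:45, 11:00–11:15, 13:15–14:30, 15:00–15:45.
Emeka ∩ Liang ∩ Dana: 10:30–10:45, 11:00–11:15, 13:15–13:30, 13:45–14:00, 15:00–15:45.
Emeka ∩ Liang ∩ Dana ∩ Noor: 10:30–10:45, 15:00–15:45.
Windows ≥ 15 min: 10:30–10:45, 15:00–15:45.
Latest start in the last window 15:00–15:45 is 15:45 − 15 min = 15:30.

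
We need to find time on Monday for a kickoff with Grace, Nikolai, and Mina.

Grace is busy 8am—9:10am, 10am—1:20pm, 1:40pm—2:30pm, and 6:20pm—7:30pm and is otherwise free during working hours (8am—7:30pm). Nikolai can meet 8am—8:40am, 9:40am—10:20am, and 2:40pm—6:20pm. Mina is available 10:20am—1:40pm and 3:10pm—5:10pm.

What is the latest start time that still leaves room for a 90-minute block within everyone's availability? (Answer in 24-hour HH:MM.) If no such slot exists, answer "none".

15:40

Grace free within 08:00–19:30: 09:10–10:00, 13:20–13:40, 14:30–18:20.
Grace ∩ Nikolai: 09:40–10:00, 14:40–18:20.
Grace ∩ Nikolai ∩ Mina: 15:10–17:10.
Windows ≥ 90 min: 15:10–17:10.
Latest start in the last window 15:10–17:10 is 17:10 − 90 min = 15:40.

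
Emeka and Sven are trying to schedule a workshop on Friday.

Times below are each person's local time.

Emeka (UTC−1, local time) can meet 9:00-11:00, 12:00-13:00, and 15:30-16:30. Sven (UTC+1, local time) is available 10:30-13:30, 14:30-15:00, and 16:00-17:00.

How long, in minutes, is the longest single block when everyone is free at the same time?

Emeka → UTC: 10:00–12:00, 13:00–14:00, 16:30–17:30.
Sven → UTC: 09:30–12:30, 13:30–14:00, 15:00–16:00.
Emeka ∩ Sven: 10:00–12:00, 13:30–14:00.
Common window lengths: 120, 30 min; longest is 120.

120 minutes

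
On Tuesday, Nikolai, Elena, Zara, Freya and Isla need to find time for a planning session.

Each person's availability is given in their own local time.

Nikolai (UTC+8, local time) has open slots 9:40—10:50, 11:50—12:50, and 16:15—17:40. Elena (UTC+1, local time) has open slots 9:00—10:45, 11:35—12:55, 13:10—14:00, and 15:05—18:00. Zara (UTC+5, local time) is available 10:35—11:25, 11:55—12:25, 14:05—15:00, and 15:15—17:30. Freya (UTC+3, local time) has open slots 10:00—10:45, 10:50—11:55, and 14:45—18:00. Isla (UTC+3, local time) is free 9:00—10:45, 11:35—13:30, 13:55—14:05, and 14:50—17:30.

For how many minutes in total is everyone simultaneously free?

0 minutes

Nikolai → UTC: 01:40–02:50, 03:50–04:50, 08:15–09:40.
Elena → UTC: 08:00–09:45, 10:35–11:55, 12:10–13:00, 14:05–17:00.
Zara → UTC: 05:35–06:25, 06:55–07:25, 09:05–10:00, 10:15–12:30.
Freya → UTC: 07:00–07:45, 07:50–08:55, 11:45–15:00.
Isla → UTC: 06:00–07:45, 08:35–10:30, 10:55–11:05, 11:50–14:30.
Nikolai ∩ Elena: 08:15–09:40.
Nikolai ∩ Elena ∩ Zara: 09:05–09:40.
Nikolai ∩ Elena ∩ Zara ∩ Freya: (none).
Nikolai ∩ Elena ∩ Zara ∩ Freya ∩ Isla: (none).
Total common minutes: 0.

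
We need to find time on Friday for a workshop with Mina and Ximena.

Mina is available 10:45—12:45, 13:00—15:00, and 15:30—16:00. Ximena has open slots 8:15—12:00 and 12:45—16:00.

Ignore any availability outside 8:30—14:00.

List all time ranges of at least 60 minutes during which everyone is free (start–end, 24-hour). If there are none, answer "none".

Mina ∩ Ximena: 10:45–12:00, 13:00–15:00, 15:30–16:00.
Restricted to 08:30–14:00: 10:45–12:00, 13:00–14:00.
Windows ≥ 60 min: 10:45–12:00, 13:00–14:00.

10:45–12:00, 13:00–14:00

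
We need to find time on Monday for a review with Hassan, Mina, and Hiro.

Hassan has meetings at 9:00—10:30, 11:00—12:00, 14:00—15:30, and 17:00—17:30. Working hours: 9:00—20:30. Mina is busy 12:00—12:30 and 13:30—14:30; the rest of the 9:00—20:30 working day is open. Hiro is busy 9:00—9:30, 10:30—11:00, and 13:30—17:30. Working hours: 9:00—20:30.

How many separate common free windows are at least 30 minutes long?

Hassan free within 09:00–20:30: 10:30–11:00, 12:00–14:00, 15:30–17:00, 17:30–20:30.
Mina free within 09:00–20:30: 09:00–12:00, 12:30–13:30, 14:30–20:30.
Hiro free within 09:00–20:30: 09:30–10:30, 11:00–13:30, 17:30–20:30.
Hassan ∩ Mina: 10:30–11:00, 12:30–13:30, 15:30–17:00, 17:30–20:30.
Hassan ∩ Mina ∩ Hiro: 12:30–13:30, 17:30–20:30.
Windows ≥ 30 min: 12:30–13:30, 17:30–20:30.
That's 2 windows.

2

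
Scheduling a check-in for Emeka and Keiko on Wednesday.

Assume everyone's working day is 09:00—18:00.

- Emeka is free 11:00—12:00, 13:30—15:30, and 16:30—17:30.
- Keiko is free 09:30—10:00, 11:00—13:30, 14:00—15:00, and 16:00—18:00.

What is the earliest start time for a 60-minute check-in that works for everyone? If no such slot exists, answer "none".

11:00

Emeka ∩ Keiko: 11:00–12:00, 14:00–15:00, 16:30–17:30.
Windows ≥ 60 min: 11:00–12:00, 14:00–15:00, 16:30–17:30.
Earliest such window starts at 11:00.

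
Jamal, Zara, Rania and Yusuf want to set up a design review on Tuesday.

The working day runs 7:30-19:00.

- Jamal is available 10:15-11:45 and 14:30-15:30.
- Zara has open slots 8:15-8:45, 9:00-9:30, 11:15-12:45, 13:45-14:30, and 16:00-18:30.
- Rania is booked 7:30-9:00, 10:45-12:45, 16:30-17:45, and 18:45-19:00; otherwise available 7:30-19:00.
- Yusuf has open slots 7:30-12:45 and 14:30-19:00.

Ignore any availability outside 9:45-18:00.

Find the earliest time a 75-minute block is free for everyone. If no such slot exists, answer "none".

none

Rania free within 07:30–19:00: 09:00–10:45, 12:45–16:30, 17:45–18:45.
Jamal ∩ Zara: 11:15–11:45.
Jamal ∩ Zara ∩ Rania: (none).
Jamal ∩ Zara ∩ Rania ∩ Yusuf: (none).
Restricted to 09:45–18:00: (none).
Windows ≥ 75 min: (none).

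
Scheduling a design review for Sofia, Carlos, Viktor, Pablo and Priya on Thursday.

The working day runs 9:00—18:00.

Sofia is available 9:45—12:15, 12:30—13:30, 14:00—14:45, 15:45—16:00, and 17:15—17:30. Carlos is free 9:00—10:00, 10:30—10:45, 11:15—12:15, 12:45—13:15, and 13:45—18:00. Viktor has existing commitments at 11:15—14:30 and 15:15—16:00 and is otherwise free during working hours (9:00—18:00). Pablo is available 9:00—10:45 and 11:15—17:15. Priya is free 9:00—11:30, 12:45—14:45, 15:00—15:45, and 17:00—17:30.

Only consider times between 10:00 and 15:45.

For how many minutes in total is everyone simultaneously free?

30 minutes

Viktor free within 09:00–18:00: 09:00–11:15, 14:30–15:15, 16:00–18:00.
Sofia ∩ Carlos: 09:45–10:00, 10:30–10:45, 11:15–12:15, 12:45–13:15, 14:00–14:45, 15:45–16:00, 17:15–17:30.
Sofia ∩ Carlos ∩ Viktor: 09:45–10:00, 10:30–10:45, 14:30–14:45, 17:15–17:30.
Sofia ∩ Carlos ∩ Viktor ∩ Pablo: 09:45–10:00, 10:30–10:45, 14:30–14:45.
Sofia ∩ Carlos ∩ Viktor ∩ Pablo ∩ Priya: 09:45–10:00, 10:30–10:45, 14:30–14:45.
Restricted to 10:00–15:45: 10:30–10:45, 14:30–14:45.
Total common minutes: 15 + 15 = 30.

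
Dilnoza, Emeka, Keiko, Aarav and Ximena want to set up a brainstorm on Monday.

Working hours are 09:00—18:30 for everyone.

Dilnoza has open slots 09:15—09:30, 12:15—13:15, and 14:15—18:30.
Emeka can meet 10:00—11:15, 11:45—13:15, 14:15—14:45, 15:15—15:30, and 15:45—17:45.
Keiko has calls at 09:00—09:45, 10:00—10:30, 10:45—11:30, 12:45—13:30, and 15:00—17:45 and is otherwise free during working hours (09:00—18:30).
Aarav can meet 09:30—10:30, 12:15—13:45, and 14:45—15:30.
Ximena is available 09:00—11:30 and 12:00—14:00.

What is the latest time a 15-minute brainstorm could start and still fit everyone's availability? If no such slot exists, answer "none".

12:30

Keiko free within 09:00–18:30: 09:45–10:00, 10:30–10:45, 11:30–12:45, 13:30–15:00, 17:45–18:30.
Dilnoza ∩ Emeka: 12:15–13:15, 14:15–14:45, 15:15–15:30, 15:45–17:45.
Dilnoza ∩ Emeka ∩ Keiko: 12:15–12:45, 14:15–14:45.
Dilnoza ∩ Emeka ∩ Keiko ∩ Aarav: 12:15–12:45.
Dilnoza ∩ Emeka ∩ Keiko ∩ Aarav ∩ Ximena: 12:15–12:45.
Windows ≥ 15 min: 12:15–12:45.
Latest start in the last window 12:15–12:45 is 12:45 − 15 min = 12:30.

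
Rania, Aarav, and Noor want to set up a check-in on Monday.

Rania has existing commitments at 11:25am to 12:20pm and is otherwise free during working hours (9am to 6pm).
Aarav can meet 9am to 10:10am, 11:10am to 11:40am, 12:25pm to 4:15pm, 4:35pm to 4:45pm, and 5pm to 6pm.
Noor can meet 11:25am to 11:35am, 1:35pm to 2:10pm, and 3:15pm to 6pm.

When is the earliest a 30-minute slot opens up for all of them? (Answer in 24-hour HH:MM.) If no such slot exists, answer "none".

13:35

Rania free within 09:00–18:00: 09:00–11:25, 12:20–18:00.
Rania ∩ Aarav: 09:00–10:10, 11:10–11:25, 12:25–16:15, 16:35–16:45, 17:00–18:00.
Rania ∩ Aarav ∩ Noor: 13:35–14:10, 15:15–16:15, 16:35–16:45, 17:00–18:00.
Windows ≥ 30 min: 13:35–14:10, 15:15–16:15, 17:00–18:00.
Earliest such window starts at 13:35.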